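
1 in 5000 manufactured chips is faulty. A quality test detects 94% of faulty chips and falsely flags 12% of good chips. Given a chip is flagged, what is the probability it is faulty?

Let D = the rare event, + = positive/flagged.
P(D) = 1/5000
P(+|D) = 94/100 = 47/50
P(+|D') = 12/100 = 3/25
P(+) = P(+|D)P(D) + P(+|D')P(D')
     = \frac{47}{50} × \frac{1}{5000} + \frac{3}{25} × \frac{4999}{5000}
     = \frac{30041}{250000}
P(D|+) = P(+|D)P(D)/P(+) = \frac{47}{30041}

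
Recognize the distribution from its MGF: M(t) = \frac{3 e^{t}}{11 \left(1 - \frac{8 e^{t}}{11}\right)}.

The MGF M(t) = \frac{3 e^{t}}{11 \left(1 - \frac{8 e^{t}}{11}\right)} is the standard form for the Geometric distribution.
Comparing with the known MGF formula identifies: Geometric(p=3/11), X = trial number of first success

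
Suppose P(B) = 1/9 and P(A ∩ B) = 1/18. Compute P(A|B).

P(A|B) = P(A ∩ B) / P(B)
= (1/18) / (1/9)
= 1/2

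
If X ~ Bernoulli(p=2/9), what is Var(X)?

For X ~ Bernoulli(p=2/9):
Var(X) = \frac{14}{81}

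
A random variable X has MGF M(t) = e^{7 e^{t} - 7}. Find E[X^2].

To find E[X^2], compute M^(2)(0):
M^(1)(t) = 7 e^{t} e^{7 e^{t} - 7}
M^(2)(t) = 49 e^{2 t} e^{7 e^{t} - 7} + 7 e^{t} e^{7 e^{t} - 7}
M^(2)(0) = 56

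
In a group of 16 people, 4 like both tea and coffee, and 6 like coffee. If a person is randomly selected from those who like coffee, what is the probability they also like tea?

P(A ∩ B) = 4/16 = 1/4
P(B) = 6/16 = 3/8
P(A|B) = P(A ∩ B) / P(B) = (1/4) / (3/8) = 2/3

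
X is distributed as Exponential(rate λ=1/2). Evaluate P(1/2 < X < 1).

P(1/2 < X < 1) = ∫_{1/2}^{1} f(x) dx
where f(x) = \frac{e^{- \frac{x}{2}}}{2}
= - \frac{1}{e^{\frac{1}{2}}} + e^{- \frac{1}{4}}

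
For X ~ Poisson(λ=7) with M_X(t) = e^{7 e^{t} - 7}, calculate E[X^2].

To find E[X^2], compute M^(2)(0):
M^(1)(t) = 7 e^{t} e^{7 e^{t} - 7}
M^(2)(t) = 49 e^{2 t} e^{7 e^{t} - 7} + 7 e^{t} e^{7 e^{t} - 7}
M^(2)(0) = 56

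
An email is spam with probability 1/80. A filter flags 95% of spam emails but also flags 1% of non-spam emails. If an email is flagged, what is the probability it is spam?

Let D = the rare event, + = positive/flagged.
P(D) = 1/80
P(+|D) = 95/100 = 19/20
P(+|D') = 1/100
P(+) = P(+|D)P(D) + P(+|D')P(D')
     = \frac{19}{20} × \frac{1}{80} + \frac{1}{100} × \frac{79}{80}
     = \frac{87}{4000}
P(D|+) = P(+|D)P(D)/P(+) = \frac{95}{174}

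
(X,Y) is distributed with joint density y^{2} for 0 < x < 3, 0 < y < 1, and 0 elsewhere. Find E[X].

f_X(x) = ∫_0^1 y^{2} dy = \frac{1}{3}
E[X] = ∫_0^3 x × (\frac{1}{3}) dx = \frac{3}{2}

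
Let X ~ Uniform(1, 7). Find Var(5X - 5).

For X ~ Uniform(1, 7):
Var(X) = 3
Var(5X - 5) = (5)² × Var(X) = 25 × 3 = 75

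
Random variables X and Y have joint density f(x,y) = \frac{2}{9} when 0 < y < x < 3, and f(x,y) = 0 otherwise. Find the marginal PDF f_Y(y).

f_Y(y) = ∫_y^3 \frac{2}{9} dx = \frac{2}{3} - \frac{2 y}{9}
for 0 < y < 3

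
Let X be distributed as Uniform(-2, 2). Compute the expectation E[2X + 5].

For X ~ Uniform(-2, 2):
E[X] = 0
E[2X + 5] = 2 × E[X] + 5 = 5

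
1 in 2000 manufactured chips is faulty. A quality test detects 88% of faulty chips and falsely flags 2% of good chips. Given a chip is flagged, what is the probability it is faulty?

Let D = the rare event, + = positive/flagged.
P(D) = 1/2000
P(+|D) = 88/100 = 22/25
P(+|D') = 2/100 = 1/50
P(+) = P(+|D)P(D) + P(+|D')P(D')
     = \frac{22}{25} × \frac{1}{2000} + \frac{1}{50} × \frac{1999}{2000}
     = \frac{2043}{100000}
P(D|+) = P(+|D)P(D)/P(+) = \frac{44}{2043}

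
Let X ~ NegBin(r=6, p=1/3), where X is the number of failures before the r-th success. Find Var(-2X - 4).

For X ~ NegBin(r=6, p=1/3), where X is the number of failures before the r-th success:
Var(X) = 36
Var(-2X - 4) = (-2)² × Var(X) = 4 × 36 = 144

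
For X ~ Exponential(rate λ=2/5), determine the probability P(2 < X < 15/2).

P(2 < X < 15/2) = ∫_{2}^{15/2} f(x) dx
where f(x) = \frac{2 e^{- \frac{2 x}{5}}}{5}
= - \frac{1}{e^{3}} + e^{- \frac{4}{5}}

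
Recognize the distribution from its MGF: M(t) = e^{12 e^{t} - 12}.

The MGF M(t) = e^{12 e^{t} - 12} is the standard form for the Poisson distribution.
Comparing with the known MGF formula identifies: Poisson(λ=12)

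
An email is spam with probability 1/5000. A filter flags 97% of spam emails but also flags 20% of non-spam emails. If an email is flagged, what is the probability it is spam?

Let D = the rare event, + = positive/flagged.
P(D) = 1/5000
P(+|D) = 97/100
P(+|D') = 20/100 = 1/5
P(+) = P(+|D)P(D) + P(+|D')P(D')
     = \frac{97}{100} × \frac{1}{5000} + \frac{1}{5} × \frac{4999}{5000}
     = \frac{100077}{500000}
P(D|+) = P(+|D)P(D)/P(+) = \frac{97}{100077}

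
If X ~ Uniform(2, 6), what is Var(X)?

For X ~ Uniform(2, 6):
Var(X) = \frac{4}{3}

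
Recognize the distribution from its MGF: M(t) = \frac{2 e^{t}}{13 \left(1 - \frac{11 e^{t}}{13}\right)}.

The MGF M(t) = \frac{2 e^{t}}{13 \left(1 - \frac{11 e^{t}}{13}\right)} is the standard form for the Geometric distribution.
Comparing with the known MGF formula identifies: Geometric(p=2/13), X = trial number of first success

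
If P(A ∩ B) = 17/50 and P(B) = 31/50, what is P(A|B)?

P(A|B) = P(A ∩ B) / P(B)
= (17/50) / (31/50)
= 17/31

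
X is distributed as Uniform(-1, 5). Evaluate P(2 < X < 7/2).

P(2 < X < 7/2) = ∫_{2}^{7/2} f(x) dx
where f(x) = \frac{1}{6}
= \frac{1}{4}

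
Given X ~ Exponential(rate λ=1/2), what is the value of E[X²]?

Using the identity E[X²] = Var(X) + (E[X])²:
E[X] = 2
Var(X) = 4
E[X²] = 4 + (2)²
= 8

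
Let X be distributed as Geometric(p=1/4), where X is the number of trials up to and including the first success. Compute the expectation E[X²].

Using the identity E[X²] = Var(X) + (E[X])²:
E[X] = 4
Var(X) = 12
E[X²] = 12 + (4)²
= 28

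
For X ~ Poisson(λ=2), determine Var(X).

For X ~ Poisson(λ=2):
Var(X) = 2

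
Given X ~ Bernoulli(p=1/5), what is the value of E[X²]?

Using the identity E[X²] = Var(X) + (E[X])²:
E[X] = \frac{1}{5}
Var(X) = \frac{4}{25}
E[X²] = \frac{4}{25} + (\frac{1}{5})²
= \frac{1}{5}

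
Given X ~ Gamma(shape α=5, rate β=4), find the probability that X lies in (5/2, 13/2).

P(5/2 < X < 13/2) = ∫_{5/2}^{13/2} f(x) dx
where f(x) = \frac{128 x^{4} e^{- 4 x}}{3}
= \frac{-67005 + 1933 e^{16}}{3 e^{26}}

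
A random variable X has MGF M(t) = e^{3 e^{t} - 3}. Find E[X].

To find E[X], compute M^(1)(0):
M^(1)(t) = 3 e^{t} e^{3 e^{t} - 3}
M^(1)(0) = 3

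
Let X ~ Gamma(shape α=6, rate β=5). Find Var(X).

For X ~ Gamma(shape α=6, rate β=5):
Var(X) = \frac{6}{25}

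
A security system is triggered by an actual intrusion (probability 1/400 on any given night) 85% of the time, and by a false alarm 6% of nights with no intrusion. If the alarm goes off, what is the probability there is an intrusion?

Let D = the rare event, + = positive/flagged.
P(D) = 1/400
P(+|D) = 85/100 = 17/20
P(+|D') = 6/100 = 3/50
P(+) = P(+|D)P(D) + P(+|D')P(D')
     = \frac{17}{20} × \frac{1}{400} + \frac{3}{50} × \frac{399}{400}
     = \frac{2479}{40000}
P(D|+) = P(+|D)P(D)/P(+) = \frac{85}{2479}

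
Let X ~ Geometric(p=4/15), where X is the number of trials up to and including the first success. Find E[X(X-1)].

E[X(X-1)] = E[X² - X] = E[X²] - E[X]
E[X] = \frac{15}{4}
E[X²] = Var(X) + (E[X])² = \frac{165}{16} + (\frac{15}{4})² = \frac{195}{8}
E[X(X-1)] = \frac{195}{8} - \frac{15}{4} = \frac{165}{8}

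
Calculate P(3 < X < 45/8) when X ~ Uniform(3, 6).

P(3 < X < 45/8) = ∫_{3}^{45/8} f(x) dx
where f(x) = \frac{1}{3}
= \frac{7}{8}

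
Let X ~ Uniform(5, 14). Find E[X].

For X ~ Uniform(5, 14), the expected value is:
E[X] = \frac{19}{2}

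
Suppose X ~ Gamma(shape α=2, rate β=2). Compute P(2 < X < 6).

P(2 < X < 6) = ∫_{2}^{6} f(x) dx
where f(x) = 4 x e^{- 2 x}
= \frac{-13 + 5 e^{8}}{e^{12}}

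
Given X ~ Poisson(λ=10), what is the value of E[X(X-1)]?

E[X(X-1)] = E[X² - X] = E[X²] - E[X]
E[X] = 10
E[X²] = Var(X) + (E[X])² = 10 + (10)² = 110
E[X(X-1)] = 110 - 10 = 100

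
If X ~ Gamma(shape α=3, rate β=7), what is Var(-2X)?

For X ~ Gamma(shape α=3, rate β=7):
Var(X) = \frac{3}{49}
Var(-2X) = (-2)² × Var(X) = 4 × \frac{3}{49} = \frac{12}{49}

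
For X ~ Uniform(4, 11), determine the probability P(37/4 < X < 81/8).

P(37/4 < X < 81/8) = ∫_{37/4}^{81/8} f(x) dx
where f(x) = \frac{1}{7}
= \frac{1}{8}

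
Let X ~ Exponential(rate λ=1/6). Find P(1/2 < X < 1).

P(1/2 < X < 1) = ∫_{1/2}^{1} f(x) dx
where f(x) = \frac{e^{- \frac{x}{6}}}{6}
= - \frac{1}{e^{\frac{1}{6}}} + e^{- \frac{1}{12}}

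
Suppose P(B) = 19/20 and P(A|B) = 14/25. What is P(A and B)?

By definition, P(A|B) = P(A ∩ B) / P(B)
So P(A ∩ B) = P(A|B) × P(B)
= 14/25 × 19/20
= 133/250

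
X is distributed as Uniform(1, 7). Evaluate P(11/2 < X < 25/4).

P(11/2 < X < 25/4) = ∫_{11/2}^{25/4} f(x) dx
where f(x) = \frac{1}{6}
= \frac{1}{8}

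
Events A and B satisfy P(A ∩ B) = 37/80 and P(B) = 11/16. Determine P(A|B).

P(A|B) = P(A ∩ B) / P(B)
= (37/80) / (11/16)
= 37/55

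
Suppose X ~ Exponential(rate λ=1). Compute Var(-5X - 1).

For X ~ Exponential(rate λ=1):
Var(X) = 1
Var(-5X - 1) = (-5)² × Var(X) = 25 × 1 = 25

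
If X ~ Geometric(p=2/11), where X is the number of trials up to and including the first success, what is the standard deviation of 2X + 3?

For X ~ Geometric(p=2/11), where X is the number of trials up to and including the first success:
Var(X) = \frac{99}{4}
SD(X) = √(Var(X)) = √(\frac{99}{4}) = \frac{3 \sqrt{11}}{2}
SD(2X + 3) = |2| × SD(X) = 2 × \frac{3 \sqrt{11}}{2} = 3 \sqrt{11}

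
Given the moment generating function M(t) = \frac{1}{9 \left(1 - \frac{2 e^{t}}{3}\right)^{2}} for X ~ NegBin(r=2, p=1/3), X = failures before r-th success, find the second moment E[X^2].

To find E[X^2], compute M^(2)(0):
M^(1)(t) = \frac{4 e^{t}}{27 \left(1 - \frac{2 e^{t}}{3}\right)^{3}}
M^(2)(t) = \frac{4 e^{t}}{27 \left(1 - \frac{2 e^{t}}{3}\right)^{3}} + \frac{8 e^{2 t}}{27 \left(1 - \frac{2 e^{t}}{3}\right)^{4}}
M^(2)(0) = 28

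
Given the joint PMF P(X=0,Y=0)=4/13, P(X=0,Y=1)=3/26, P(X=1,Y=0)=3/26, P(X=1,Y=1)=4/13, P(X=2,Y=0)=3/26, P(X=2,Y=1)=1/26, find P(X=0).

P(X=0) = P(X=0,Y=0) + P(X=0,Y=1)
= 4/13 + 3/26
= 11/26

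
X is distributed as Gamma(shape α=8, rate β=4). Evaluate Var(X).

For X ~ Gamma(shape α=8, rate β=4):
Var(X) = \frac{1}{2}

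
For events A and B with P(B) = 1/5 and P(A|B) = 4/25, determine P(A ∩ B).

By definition, P(A|B) = P(A ∩ B) / P(B)
So P(A ∩ B) = P(A|B) × P(B)
= 4/25 × 1/5
= 4/125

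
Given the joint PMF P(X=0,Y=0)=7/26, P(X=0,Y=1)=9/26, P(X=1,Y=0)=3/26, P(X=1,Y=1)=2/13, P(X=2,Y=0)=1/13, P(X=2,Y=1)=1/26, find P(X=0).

P(X=0) = P(X=0,Y=0) + P(X=0,Y=1)
= 7/26 + 9/26
= 8/13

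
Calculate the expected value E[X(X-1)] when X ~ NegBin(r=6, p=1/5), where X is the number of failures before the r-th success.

E[X(X-1)] = E[X² - X] = E[X²] - E[X]
E[X] = 24
E[X²] = Var(X) + (E[X])² = 120 + (24)² = 696
E[X(X-1)] = 696 - 24 = 672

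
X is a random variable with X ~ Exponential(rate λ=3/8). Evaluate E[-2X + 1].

For X ~ Exponential(rate λ=3/8):
E[X] = \frac{8}{3}
E[-2X + 1] = -2 × E[X] + 1 = - \frac{13}{3}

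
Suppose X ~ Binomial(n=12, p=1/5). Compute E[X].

For X ~ Binomial(n=12, p=1/5), the expected value is:
E[X] = \frac{12}{5}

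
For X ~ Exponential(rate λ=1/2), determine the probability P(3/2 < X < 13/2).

P(3/2 < X < 13/2) = ∫_{3/2}^{13/2} f(x) dx
where f(x) = \frac{e^{- \frac{x}{2}}}{2}
= - \frac{1 - e^{\frac{5}{2}}}{e^{\frac{13}{4}}}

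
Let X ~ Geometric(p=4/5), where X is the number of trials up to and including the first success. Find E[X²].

Using the identity E[X²] = Var(X) + (E[X])²:
E[X] = \frac{5}{4}
Var(X) = \frac{5}{16}
E[X²] = \frac{5}{16} + (\frac{5}{4})²
= \frac{15}{8}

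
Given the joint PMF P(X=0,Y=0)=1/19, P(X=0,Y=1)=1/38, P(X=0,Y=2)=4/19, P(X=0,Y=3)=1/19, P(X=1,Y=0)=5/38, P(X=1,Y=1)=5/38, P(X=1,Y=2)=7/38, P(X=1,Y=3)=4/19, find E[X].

First find marginal of X:
P(X=0) = 13/38
P(X=1) = 25/38
E[X] = 0 × 13/38 + 1 × 25/38 = 25/38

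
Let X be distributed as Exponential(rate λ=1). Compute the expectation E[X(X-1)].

E[X(X-1)] = E[X² - X] = E[X²] - E[X]
E[X] = 1
E[X²] = Var(X) + (E[X])² = 1 + (1)² = 2
E[X(X-1)] = 2 - 1 = 1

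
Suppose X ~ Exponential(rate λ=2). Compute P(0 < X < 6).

P(0 < X < 6) = ∫_{0}^{6} f(x) dx
where f(x) = 2 e^{- 2 x}
= 1 - e^{-12}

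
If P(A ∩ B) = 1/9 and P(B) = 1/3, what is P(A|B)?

P(A|B) = P(A ∩ B) / P(B)
= (1/9) / (1/3)
= 1/3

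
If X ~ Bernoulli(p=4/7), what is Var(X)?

For X ~ Bernoulli(p=4/7):
Var(X) = \frac{12}{49}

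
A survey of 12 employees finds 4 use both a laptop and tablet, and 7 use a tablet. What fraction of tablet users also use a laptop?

P(A ∩ B) = 4/12 = 1/3
P(B) = 7/12
P(A|B) = P(A ∩ B) / P(B) = (1/3) / (7/12) = 4/7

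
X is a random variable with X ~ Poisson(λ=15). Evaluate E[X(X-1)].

E[X(X-1)] = E[X² - X] = E[X²] - E[X]
E[X] = 15
E[X²] = Var(X) + (E[X])² = 15 + (15)² = 240
E[X(X-1)] = 240 - 15 = 225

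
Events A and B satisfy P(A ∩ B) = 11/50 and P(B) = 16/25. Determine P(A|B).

P(A|B) = P(A ∩ B) / P(B)
= (11/50) / (16/25)
= 11/32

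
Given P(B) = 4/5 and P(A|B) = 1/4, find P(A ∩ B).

By definition, P(A|B) = P(A ∩ B) / P(B)
So P(A ∩ B) = P(A|B) × P(B)
= 1/4 × 4/5
= 1/5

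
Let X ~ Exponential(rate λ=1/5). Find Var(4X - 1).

For X ~ Exponential(rate λ=1/5):
Var(X) = 25
Var(4X - 1) = (4)² × Var(X) = 16 × 25 = 400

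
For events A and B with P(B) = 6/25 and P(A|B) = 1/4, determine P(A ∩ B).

By definition, P(A|B) = P(A ∩ B) / P(B)
So P(A ∩ B) = P(A|B) × P(B)
= 1/4 × 6/25
= 3/50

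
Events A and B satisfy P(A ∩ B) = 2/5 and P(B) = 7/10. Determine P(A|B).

P(A|B) = P(A ∩ B) / P(B)
= (2/5) / (7/10)
= 4/7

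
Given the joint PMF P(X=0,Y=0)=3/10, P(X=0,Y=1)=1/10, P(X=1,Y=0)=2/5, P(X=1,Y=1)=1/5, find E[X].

First find marginal of X:
P(X=0) = 2/5
P(X=1) = 3/5
E[X] = 0 × 2/5 + 1 × 3/5 = 3/5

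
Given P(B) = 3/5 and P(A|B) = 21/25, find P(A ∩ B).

By definition, P(A|B) = P(A ∩ B) / P(B)
So P(A ∩ B) = P(A|B) × P(B)
= 21/25 × 3/5
= 63/125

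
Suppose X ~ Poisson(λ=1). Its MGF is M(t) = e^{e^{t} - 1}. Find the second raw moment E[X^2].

To find E[X^2], compute M^(2)(0):
M^(1)(t) = e^{t} e^{e^{t} - 1}
M^(2)(t) = e^{2 t} e^{e^{t} - 1} + e^{t} e^{e^{t} - 1}
M^(2)(0) = 2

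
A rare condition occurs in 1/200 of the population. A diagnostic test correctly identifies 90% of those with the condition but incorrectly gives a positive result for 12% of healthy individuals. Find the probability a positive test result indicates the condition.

Let D = the rare event, + = positive/flagged.
P(D) = 1/200
P(+|D) = 90/100 = 9/10
P(+|D') = 12/100 = 3/25
P(+) = P(+|D)P(D) + P(+|D')P(D')
     = \frac{9}{10} × \frac{1}{200} + \frac{3}{25} × \frac{199}{200}
     = \frac{1239}{10000}
P(D|+) = P(+|D)P(D)/P(+) = \frac{15}{413}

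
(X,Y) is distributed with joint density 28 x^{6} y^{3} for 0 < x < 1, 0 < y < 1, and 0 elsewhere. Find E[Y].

E[Y] = ∫_0^1 ∫_0^1 y × f(x,y) dx dy
= \frac{4}{5}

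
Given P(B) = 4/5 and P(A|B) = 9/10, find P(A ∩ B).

By definition, P(A|B) = P(A ∩ B) / P(B)
So P(A ∩ B) = P(A|B) × P(B)
= 9/10 × 4/5
= 18/25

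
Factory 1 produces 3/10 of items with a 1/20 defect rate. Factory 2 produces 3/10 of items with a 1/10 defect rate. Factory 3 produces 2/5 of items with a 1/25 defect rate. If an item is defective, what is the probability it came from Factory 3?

Using Bayes' theorem:
P(F1) = 3/10, P(D|F1) = 1/20
P(F2) = 3/10, P(D|F2) = 1/10
P(F3) = 2/5, P(D|F3) = 1/25
P(D) = P(D|F1)P(F1) + P(D|F2)P(F2) + P(D|F3)P(F3)
     = \frac{61}{1000}
P(F3|D) = P(D|F3)P(F3) / P(D)
= \frac{16}{61}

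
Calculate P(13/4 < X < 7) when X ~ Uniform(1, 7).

P(13/4 < X < 7) = ∫_{13/4}^{7} f(x) dx
where f(x) = \frac{1}{6}
= \frac{5}{8}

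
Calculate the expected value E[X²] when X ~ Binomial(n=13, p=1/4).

Using the identity E[X²] = Var(X) + (E[X])²:
E[X] = \frac{13}{4}
Var(X) = \frac{39}{16}
E[X²] = \frac{39}{16} + (\frac{13}{4})²
= 13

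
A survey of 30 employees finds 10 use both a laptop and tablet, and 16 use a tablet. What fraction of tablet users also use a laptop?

P(A ∩ B) = 10/30 = 1/3
P(B) = 16/30 = 8/15
P(A|B) = P(A ∩ B) / P(B) = (1/3) / (8/15) = 5/8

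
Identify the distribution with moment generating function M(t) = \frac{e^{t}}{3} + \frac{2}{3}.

The MGF M(t) = \frac{e^{t}}{3} + \frac{2}{3} is the standard form for the Bernoulli distribution.
Comparing with the known MGF formula identifies: Bernoulli(p=1/3)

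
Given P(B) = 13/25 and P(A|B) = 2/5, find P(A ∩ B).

By definition, P(A|B) = P(A ∩ B) / P(B)
So P(A ∩ B) = P(A|B) × P(B)
= 2/5 × 13/25
= 26/125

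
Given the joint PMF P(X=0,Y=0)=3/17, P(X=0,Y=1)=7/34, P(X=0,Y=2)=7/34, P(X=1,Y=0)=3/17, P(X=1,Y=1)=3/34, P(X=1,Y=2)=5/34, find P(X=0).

P(X=0) = P(X=0,Y=0) + P(X=0,Y=1) + P(X=0,Y=2)
= 3/17 + 7/34 + 7/34
= 10/17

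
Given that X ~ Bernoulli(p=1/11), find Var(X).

For X ~ Bernoulli(p=1/11):
Var(X) = \frac{10}{121}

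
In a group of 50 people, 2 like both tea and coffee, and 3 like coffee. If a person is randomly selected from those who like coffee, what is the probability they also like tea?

P(A ∩ B) = 2/50 = 1/25
P(B) = 3/50
P(A|B) = P(A ∩ B) / P(B) = (1/25) / (3/50) = 2/3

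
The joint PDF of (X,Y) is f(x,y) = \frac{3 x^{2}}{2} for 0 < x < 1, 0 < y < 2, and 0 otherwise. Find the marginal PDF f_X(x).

f_X(x) = ∫_0^2 f(x,y) dy
= ∫_0^2 \frac{3 x^{2}}{2} dy
= 3 x^{2} for 0 < x < 1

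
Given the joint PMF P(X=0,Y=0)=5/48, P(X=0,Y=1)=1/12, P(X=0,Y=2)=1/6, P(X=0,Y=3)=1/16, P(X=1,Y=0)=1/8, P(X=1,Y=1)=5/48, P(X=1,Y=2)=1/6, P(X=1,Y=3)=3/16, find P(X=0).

P(X=0) = P(X=0,Y=0) + P(X=0,Y=1) + P(X=0,Y=2) + P(X=0,Y=3)
= 5/48 + 1/12 + 1/6 + 1/16
= 5/12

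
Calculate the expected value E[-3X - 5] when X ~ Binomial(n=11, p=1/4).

For X ~ Binomial(n=11, p=1/4):
E[X] = \frac{11}{4}
E[-3X - 5] = -3 × E[X] - 5 = - \frac{53}{4}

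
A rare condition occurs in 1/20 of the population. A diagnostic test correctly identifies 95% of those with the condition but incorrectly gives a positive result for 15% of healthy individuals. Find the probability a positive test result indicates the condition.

Let D = the rare event, + = positive/flagged.
P(D) = 1/20
P(+|D) = 95/100 = 19/20
P(+|D') = 15/100 = 3/20
P(+) = P(+|D)P(D) + P(+|D')P(D')
     = \frac{19}{20} × \frac{1}{20} + \frac{3}{20} × \frac{19}{20}
     = \frac{19}{100}
P(D|+) = P(+|D)P(D)/P(+) = \frac{1}{4}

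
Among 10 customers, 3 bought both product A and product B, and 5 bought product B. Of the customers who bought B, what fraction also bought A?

P(A ∩ B) = 3/10
P(B) = 5/10 = 1/2
P(A|B) = P(A ∩ B) / P(B) = (3/10) / (1/2) = 3/5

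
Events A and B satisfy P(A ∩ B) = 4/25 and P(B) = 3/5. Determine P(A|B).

P(A|B) = P(A ∩ B) / P(B)
= (4/25) / (3/5)
= 4/15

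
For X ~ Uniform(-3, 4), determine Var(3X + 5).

For X ~ Uniform(-3, 4):
Var(X) = \frac{49}{12}
Var(3X + 5) = (3)² × Var(X) = 9 × \frac{49}{12} = \frac{147}{4}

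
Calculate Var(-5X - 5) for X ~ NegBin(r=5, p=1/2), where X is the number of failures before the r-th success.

For X ~ NegBin(r=5, p=1/2), where X is the number of failures before the r-th success:
Var(X) = 10
Var(-5X - 5) = (-5)² × Var(X) = 25 × 10 = 250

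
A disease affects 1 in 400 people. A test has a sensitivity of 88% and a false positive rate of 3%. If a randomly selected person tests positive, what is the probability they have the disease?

Let D = the rare event, + = positive/flagged.
P(D) = 1/400
P(+|D) = 88/100 = 22/25
P(+|D') = 3/100
P(+) = P(+|D)P(D) + P(+|D')P(D')
     = \frac{22}{25} × \frac{1}{400} + \frac{3}{100} × \frac{399}{400}
     = \frac{257}{8000}
P(D|+) = P(+|D)P(D)/P(+) = \frac{88}{1285}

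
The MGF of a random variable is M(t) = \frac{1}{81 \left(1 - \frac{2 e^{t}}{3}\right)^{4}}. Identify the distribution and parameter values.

The MGF M(t) = \frac{1}{81 \left(1 - \frac{2 e^{t}}{3}\right)^{4}} is the standard form for the NegativeBinomial distribution.
Comparing with the known MGF formula identifies: NegBin(r=4, p=1/3), X = failures before r-th success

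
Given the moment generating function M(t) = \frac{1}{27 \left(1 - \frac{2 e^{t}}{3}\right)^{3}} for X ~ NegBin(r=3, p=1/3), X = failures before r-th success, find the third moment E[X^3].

To find E[X^3], compute M^(3)(0):
M^(1)(t) = \frac{2 e^{t}}{27 \left(1 - \frac{2 e^{t}}{3}\right)^{4}}
M^(2)(t) = \frac{2 e^{t}}{27 \left(1 - \frac{2 e^{t}}{3}\right)^{4}} + \frac{16 e^{2 t}}{81 \left(1 - \frac{2 e^{t}}{3}\right)^{5}}
M^(3)(t) = \frac{2 e^{t}}{27 \left(1 - \frac{2 e^{t}}{3}\right)^{4}} + \frac{16 e^{2 t}}{27 \left(1 - \frac{2 e^{t}}{3}\right)^{5}} + \frac{160 e^{3 t}}{243 \left(1 - \frac{2 e^{t}}{3}\right)^{6}}
M^(3)(0) = 630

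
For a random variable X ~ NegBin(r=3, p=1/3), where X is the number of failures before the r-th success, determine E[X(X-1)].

E[X(X-1)] = E[X² - X] = E[X²] - E[X]
E[X] = 6
E[X²] = Var(X) + (E[X])² = 18 + (6)² = 54
E[X(X-1)] = 54 - 6 = 48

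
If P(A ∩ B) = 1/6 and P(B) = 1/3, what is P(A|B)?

P(A|B) = P(A ∩ B) / P(B)
= (1/6) / (1/3)
= 1/2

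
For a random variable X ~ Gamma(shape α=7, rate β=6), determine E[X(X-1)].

E[X(X-1)] = E[X² - X] = E[X²] - E[X]
E[X] = \frac{7}{6}
E[X²] = Var(X) + (E[X])² = \frac{7}{36} + (\frac{7}{6})² = \frac{14}{9}
E[X(X-1)] = \frac{14}{9} - \frac{7}{6} = \frac{7}{18}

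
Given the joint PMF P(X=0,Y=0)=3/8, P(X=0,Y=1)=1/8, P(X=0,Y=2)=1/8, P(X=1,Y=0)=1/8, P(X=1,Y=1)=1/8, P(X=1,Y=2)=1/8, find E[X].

First find marginal of X:
P(X=0) = 5/8
P(X=1) = 3/8
E[X] = 0 × 5/8 + 1 × 3/8 = 3/8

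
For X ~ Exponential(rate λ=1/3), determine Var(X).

For X ~ Exponential(rate λ=1/3):
Var(X) = 9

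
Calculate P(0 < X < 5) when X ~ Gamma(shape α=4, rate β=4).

P(0 < X < 5) = ∫_{0}^{5} f(x) dx
where f(x) = \frac{128 x^{3} e^{- 4 x}}{3}
= 1 - \frac{4663}{3 e^{20}}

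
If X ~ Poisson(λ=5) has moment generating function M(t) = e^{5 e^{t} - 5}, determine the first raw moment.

To find E[X], compute M^(1)(0):
M^(1)(t) = 5 e^{t} e^{5 e^{t} - 5}
M^(1)(0) = 5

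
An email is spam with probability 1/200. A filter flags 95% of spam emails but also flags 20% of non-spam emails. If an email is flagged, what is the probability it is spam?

Let D = the rare event, + = positive/flagged.
P(D) = 1/200
P(+|D) = 95/100 = 19/20
P(+|D') = 20/100 = 1/5
P(+) = P(+|D)P(D) + P(+|D')P(D')
     = \frac{19}{20} × \frac{1}{200} + \frac{1}{5} × \frac{199}{200}
     = \frac{163}{800}
P(D|+) = P(+|D)P(D)/P(+) = \frac{19}{815}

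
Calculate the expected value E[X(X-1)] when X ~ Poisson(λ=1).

E[X(X-1)] = E[X² - X] = E[X²] - E[X]
E[X] = 1
E[X²] = Var(X) + (E[X])² = 1 + (1)² = 2
E[X(X-1)] = 2 - 1 = 1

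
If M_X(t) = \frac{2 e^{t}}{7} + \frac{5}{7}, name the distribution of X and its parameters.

The MGF M(t) = \frac{2 e^{t}}{7} + \frac{5}{7} is the standard form for the Bernoulli distribution.
Comparing with the known MGF formula identifies: Bernoulli(p=2/7)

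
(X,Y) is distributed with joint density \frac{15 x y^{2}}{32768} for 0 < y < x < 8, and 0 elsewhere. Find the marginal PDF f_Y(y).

f_Y(y) = ∫_y^8 \frac{15 x y^{2}}{32768} dx = \frac{15 y^{2} \left(64 - y^{2}\right)}{65536}
for 0 < y < 8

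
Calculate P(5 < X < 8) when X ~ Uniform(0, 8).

P(5 < X < 8) = ∫_{5}^{8} f(x) dx
where f(x) = \frac{1}{8}
= \frac{3}{8}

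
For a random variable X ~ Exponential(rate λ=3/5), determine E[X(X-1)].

E[X(X-1)] = E[X² - X] = E[X²] - E[X]
E[X] = \frac{5}{3}
E[X²] = Var(X) + (E[X])² = \frac{25}{9} + (\frac{5}{3})² = \frac{50}{9}
E[X(X-1)] = \frac{50}{9} - \frac{5}{3} = \frac{35}{9}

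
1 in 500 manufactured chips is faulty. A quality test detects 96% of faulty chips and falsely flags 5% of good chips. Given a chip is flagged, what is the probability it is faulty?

Let D = the rare event, + = positive/flagged.
P(D) = 1/500
P(+|D) = 96/100 = 24/25
P(+|D') = 5/100 = 1/20
P(+) = P(+|D)P(D) + P(+|D')P(D')
     = \frac{24}{25} × \frac{1}{500} + \frac{1}{20} × \frac{499}{500}
     = \frac{2591}{50000}
P(D|+) = P(+|D)P(D)/P(+) = \frac{96}{2591}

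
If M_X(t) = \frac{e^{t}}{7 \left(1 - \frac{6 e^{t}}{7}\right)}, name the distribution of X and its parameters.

The MGF M(t) = \frac{e^{t}}{7 \left(1 - \frac{6 e^{t}}{7}\right)} is the standard form for the Geometric distribution.
Comparing with the known MGF formula identifies: Geometric(p=1/7), X = trial number of first success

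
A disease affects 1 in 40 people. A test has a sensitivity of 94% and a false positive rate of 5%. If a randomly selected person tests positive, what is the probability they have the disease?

Let D = the rare event, + = positive/flagged.
P(D) = 1/40
P(+|D) = 94/100 = 47/50
P(+|D') = 5/100 = 1/20
P(+) = P(+|D)P(D) + P(+|D')P(D')
     = \frac{47}{50} × \frac{1}{40} + \frac{1}{20} × \frac{39}{40}
     = \frac{289}{4000}
P(D|+) = P(+|D)P(D)/P(+) = \frac{94}{289}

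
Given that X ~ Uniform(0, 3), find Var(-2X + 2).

For X ~ Uniform(0, 3):
Var(X) = \frac{3}{4}
Var(-2X + 2) = (-2)² × Var(X) = 4 × \frac{3}{4} = 3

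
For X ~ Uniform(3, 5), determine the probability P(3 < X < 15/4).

P(3 < X < 15/4) = ∫_{3}^{15/4} f(x) dx
where f(x) = \frac{1}{2}
= \frac{3}{8}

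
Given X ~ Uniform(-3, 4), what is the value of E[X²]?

Using the identity E[X²] = Var(X) + (E[X])²:
E[X] = \frac{1}{2}
Var(X) = \frac{49}{12}
E[X²] = \frac{49}{12} + (\frac{1}{2})²
= \frac{13}{3}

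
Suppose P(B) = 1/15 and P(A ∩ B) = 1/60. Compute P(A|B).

P(A|B) = P(A ∩ B) / P(B)
= (1/60) / (1/15)
= 1/4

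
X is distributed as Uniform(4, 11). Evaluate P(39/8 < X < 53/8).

P(39/8 < X < 53/8) = ∫_{39/8}^{53/8} f(x) dx
where f(x) = \frac{1}{7}
= \frac{1}{4}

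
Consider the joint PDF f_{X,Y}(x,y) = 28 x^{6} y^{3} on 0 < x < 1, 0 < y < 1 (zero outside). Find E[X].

E[X] = ∫_0^1 ∫_0^1 x × f(x,y) dy dx
= ∫_0^1 ∫_0^1 x × (28 x^{6} y^{3}) dy dx
= \frac{7}{8}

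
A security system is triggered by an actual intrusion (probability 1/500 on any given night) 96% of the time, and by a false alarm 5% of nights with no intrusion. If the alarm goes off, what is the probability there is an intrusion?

Let D = the rare event, + = positive/flagged.
P(D) = 1/500
P(+|D) = 96/100 = 24/25
P(+|D') = 5/100 = 1/20
P(+) = P(+|D)P(D) + P(+|D')P(D')
     = \frac{24}{25} × \frac{1}{500} + \frac{1}{20} × \frac{499}{500}
     = \frac{2591}{50000}
P(D|+) = P(+|D)P(D)/P(+) = \frac{96}{2591}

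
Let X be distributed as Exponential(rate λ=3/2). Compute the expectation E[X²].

Using the identity E[X²] = Var(X) + (E[X])²:
E[X] = \frac{2}{3}
Var(X) = \frac{4}{9}
E[X²] = \frac{4}{9} + (\frac{2}{3})²
= \frac{8}{9}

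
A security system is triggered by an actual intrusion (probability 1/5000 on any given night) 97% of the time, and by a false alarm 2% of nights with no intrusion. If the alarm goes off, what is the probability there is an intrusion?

Let D = the rare event, + = positive/flagged.
P(D) = 1/5000
P(+|D) = 97/100
P(+|D') = 2/100 = 1/50
P(+) = P(+|D)P(D) + P(+|D')P(D')
     = \frac{97}{100} × \frac{1}{5000} + \frac{1}{50} × \frac{4999}{5000}
     = \frac{2019}{100000}
P(D|+) = P(+|D)P(D)/P(+) = \frac{97}{10095}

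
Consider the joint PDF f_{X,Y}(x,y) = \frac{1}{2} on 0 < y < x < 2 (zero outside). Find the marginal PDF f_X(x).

f_X(x) = ∫_0^x \frac{1}{2} dy = \frac{x}{2}
for 0 < x < 2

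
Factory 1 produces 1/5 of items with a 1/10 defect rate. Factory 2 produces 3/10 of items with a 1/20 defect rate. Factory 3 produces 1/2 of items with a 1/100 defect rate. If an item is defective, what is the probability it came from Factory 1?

Using Bayes' theorem:
P(F1) = 1/5, P(D|F1) = 1/10
P(F2) = 3/10, P(D|F2) = 1/20
P(F3) = 1/2, P(D|F3) = 1/100
P(D) = P(D|F1)P(F1) + P(D|F2)P(F2) + P(D|F3)P(F3)
     = \frac{1}{25}
P(F1|D) = P(D|F1)P(F1) / P(D)
= \frac{1}{2}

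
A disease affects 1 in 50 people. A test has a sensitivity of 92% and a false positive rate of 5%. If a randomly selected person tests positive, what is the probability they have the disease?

Let D = the rare event, + = positive/flagged.
P(D) = 1/50
P(+|D) = 92/100 = 23/25
P(+|D') = 5/100 = 1/20
P(+) = P(+|D)P(D) + P(+|D')P(D')
     = \frac{23}{25} × \frac{1}{50} + \frac{1}{20} × \frac{49}{50}
     = \frac{337}{5000}
P(D|+) = P(+|D)P(D)/P(+) = \frac{92}{337}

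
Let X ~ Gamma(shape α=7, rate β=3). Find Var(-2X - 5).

For X ~ Gamma(shape α=7, rate β=3):
Var(X) = \frac{7}{9}
Var(-2X - 5) = (-2)² × Var(X) = 4 × \frac{7}{9} = \frac{28}{9}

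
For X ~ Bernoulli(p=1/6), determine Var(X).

For X ~ Bernoulli(p=1/6):
Var(X) = \frac{5}{36}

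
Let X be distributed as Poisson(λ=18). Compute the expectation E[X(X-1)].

E[X(X-1)] = E[X² - X] = E[X²] - E[X]
E[X] = 18
E[X²] = Var(X) + (E[X])² = 18 + (18)² = 342
E[X(X-1)] = 342 - 18 = 324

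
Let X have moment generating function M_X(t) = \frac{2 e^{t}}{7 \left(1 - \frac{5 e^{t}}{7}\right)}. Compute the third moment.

To find E[X^3], compute M^(3)(0):
M^(1)(t) = \frac{2 e^{t}}{7 \left(1 - \frac{5 e^{t}}{7}\right)} + \frac{10 e^{2 t}}{49 \left(1 - \frac{5 e^{t}}{7}\right)^{2}}
M^(2)(t) = \frac{2 e^{t}}{7 \left(1 - \frac{5 e^{t}}{7}\right)} + \frac{30 e^{2 t}}{49 \left(1 - \frac{5 e^{t}}{7}\right)^{2}} + \frac{100 e^{3 t}}{343 \left(1 - \frac{5 e^{t}}{7}\right)^{3}}
M^(3)(t) = \frac{2 e^{t}}{7 \left(1 - \frac{5 e^{t}}{7}\right)} + \frac{10 e^{2 t}}{7 \left(1 - \frac{5 e^{t}}{7}\right)^{2}} + \frac{600 e^{3 t}}{343 \left(1 - \frac{5 e^{t}}{7}\right)^{3}} + \frac{1500 e^{4 t}}{2401 \left(1 - \frac{5 e^{t}}{7}\right)^{4}}
M^(3)(0) = \frac{749}{4}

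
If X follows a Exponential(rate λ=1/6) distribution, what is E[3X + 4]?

For X ~ Exponential(rate λ=1/6):
E[X] = 6
E[3X + 4] = 3 × E[X] + 4 = 22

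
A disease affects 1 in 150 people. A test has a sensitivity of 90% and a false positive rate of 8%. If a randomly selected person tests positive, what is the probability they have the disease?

Let D = the rare event, + = positive/flagged.
P(D) = 1/150
P(+|D) = 90/100 = 9/10
P(+|D') = 8/100 = 2/25
P(+) = P(+|D)P(D) + P(+|D')P(D')
     = \frac{9}{10} × \frac{1}{150} + \frac{2}{25} × \frac{149}{150}
     = \frac{641}{7500}
P(D|+) = P(+|D)P(D)/P(+) = \frac{45}{641}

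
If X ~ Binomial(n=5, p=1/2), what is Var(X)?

For X ~ Binomial(n=5, p=1/2):
Var(X) = \frac{5}{4}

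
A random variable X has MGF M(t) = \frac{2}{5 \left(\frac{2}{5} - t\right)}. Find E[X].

To find E[X], compute M^(1)(0):
M^(1)(t) = \frac{2}{5 \left(\frac{2}{5} - t\right)^{2}}
M^(1)(0) = \frac{5}{2}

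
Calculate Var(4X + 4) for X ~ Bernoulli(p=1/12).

For X ~ Bernoulli(p=1/12):
Var(X) = \frac{11}{144}
Var(4X + 4) = (4)² × Var(X) = 16 × \frac{11}{144} = \frac{11}{9}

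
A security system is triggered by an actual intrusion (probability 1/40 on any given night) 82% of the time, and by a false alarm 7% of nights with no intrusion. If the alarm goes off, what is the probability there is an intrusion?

Let D = the rare event, + = positive/flagged.
P(D) = 1/40
P(+|D) = 82/100 = 41/50
P(+|D') = 7/100
P(+) = P(+|D)P(D) + P(+|D')P(D')
     = \frac{41}{50} × \frac{1}{40} + \frac{7}{100} × \frac{39}{40}
     = \frac{71}{800}
P(D|+) = P(+|D)P(D)/P(+) = \frac{82}{355}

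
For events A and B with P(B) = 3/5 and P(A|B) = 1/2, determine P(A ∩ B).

By definition, P(A|B) = P(A ∩ B) / P(B)
So P(A ∩ B) = P(A|B) × P(B)
= 1/2 × 3/5
= 3/10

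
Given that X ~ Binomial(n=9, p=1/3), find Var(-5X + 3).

For X ~ Binomial(n=9, p=1/3):
Var(X) = 2
Var(-5X + 3) = (-5)² × Var(X) = 25 × 2 = 50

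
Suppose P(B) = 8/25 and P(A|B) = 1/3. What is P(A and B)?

By definition, P(A|B) = P(A ∩ B) / P(B)
So P(A ∩ B) = P(A|B) × P(B)
= 1/3 × 8/25
= 8/75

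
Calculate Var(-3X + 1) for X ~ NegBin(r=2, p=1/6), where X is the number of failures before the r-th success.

For X ~ NegBin(r=2, p=1/6), where X is the number of failures before the r-th success:
Var(X) = 60
Var(-3X + 1) = (-3)² × Var(X) = 9 × 60 = 540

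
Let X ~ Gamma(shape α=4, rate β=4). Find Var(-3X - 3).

For X ~ Gamma(shape α=4, rate β=4):
Var(X) = \frac{1}{4}
Var(-3X - 3) = (-3)² × Var(X) = 9 × \frac{1}{4} = \frac{9}{4}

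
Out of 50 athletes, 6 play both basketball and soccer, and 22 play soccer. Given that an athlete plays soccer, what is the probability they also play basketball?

P(A ∩ B) = 6/50 = 3/25
P(B) = 22/50 = 11/25
P(A|B) = P(A ∩ B) / P(B) = (3/25) / (11/25) = 3/11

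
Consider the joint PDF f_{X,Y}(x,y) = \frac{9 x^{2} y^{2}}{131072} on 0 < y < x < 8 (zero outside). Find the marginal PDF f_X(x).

f_X(x) = ∫_0^x \frac{9 x^{2} y^{2}}{131072} dy = \frac{3 x^{5}}{131072}
for 0 < x < 8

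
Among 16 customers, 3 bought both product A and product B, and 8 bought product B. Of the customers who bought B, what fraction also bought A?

P(A ∩ B) = 3/16
P(B) = 8/16 = 1/2
P(A|B) = P(A ∩ B) / P(B) = (3/16) / (1/2) = 3/8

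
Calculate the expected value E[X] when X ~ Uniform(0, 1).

For X ~ Uniform(0, 1), the expected value is:
E[X] = \frac{1}{2}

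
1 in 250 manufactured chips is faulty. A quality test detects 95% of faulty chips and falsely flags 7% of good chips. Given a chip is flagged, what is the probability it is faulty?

Let D = the rare event, + = positive/flagged.
P(D) = 1/250
P(+|D) = 95/100 = 19/20
P(+|D') = 7/100
P(+) = P(+|D)P(D) + P(+|D')P(D')
     = \frac{19}{20} × \frac{1}{250} + \frac{7}{100} × \frac{249}{250}
     = \frac{919}{12500}
P(D|+) = P(+|D)P(D)/P(+) = \frac{95}{1838}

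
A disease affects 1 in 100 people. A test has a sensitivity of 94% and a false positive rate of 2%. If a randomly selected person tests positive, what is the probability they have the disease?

Let D = the rare event, + = positive/flagged.
P(D) = 1/100
P(+|D) = 94/100 = 47/50
P(+|D') = 2/100 = 1/50
P(+) = P(+|D)P(D) + P(+|D')P(D')
     = \frac{47}{50} × \frac{1}{100} + \frac{1}{50} × \frac{99}{100}
     = \frac{73}{2500}
P(D|+) = P(+|D)P(D)/P(+) = \frac{47}{146}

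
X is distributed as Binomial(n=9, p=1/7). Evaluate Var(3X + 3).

For X ~ Binomial(n=9, p=1/7):
Var(X) = \frac{54}{49}
Var(3X + 3) = (3)² × Var(X) = 9 × \frac{54}{49} = \frac{486}{49}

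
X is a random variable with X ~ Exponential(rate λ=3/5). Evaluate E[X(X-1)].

E[X(X-1)] = E[X² - X] = E[X²] - E[X]
E[X] = \frac{5}{3}
E[X²] = Var(X) + (E[X])² = \frac{25}{9} + (\frac{5}{3})² = \frac{50}{9}
E[X(X-1)] = \frac{50}{9} - \frac{5}{3} = \frac{35}{9}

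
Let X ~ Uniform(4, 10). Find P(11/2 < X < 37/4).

P(11/2 < X < 37/4) = ∫_{11/2}^{37/4} f(x) dx
where f(x) = \frac{1}{6}
= \frac{5}{8}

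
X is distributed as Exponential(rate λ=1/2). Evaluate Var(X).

For X ~ Exponential(rate λ=1/2):
Var(X) = 4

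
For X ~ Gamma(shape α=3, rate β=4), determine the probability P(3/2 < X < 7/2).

P(3/2 < X < 7/2) = ∫_{3/2}^{7/2} f(x) dx
where f(x) = 32 x^{2} e^{- 4 x}
= \frac{-113 + 25 e^{8}}{e^{14}}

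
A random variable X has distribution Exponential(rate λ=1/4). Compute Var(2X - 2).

For X ~ Exponential(rate λ=1/4):
Var(X) = 16
Var(2X - 2) = (2)² × Var(X) = 4 × 16 = 64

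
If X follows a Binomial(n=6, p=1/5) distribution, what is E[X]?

For X ~ Binomial(n=6, p=1/5), the expected value is:
E[X] = \frac{6}{5}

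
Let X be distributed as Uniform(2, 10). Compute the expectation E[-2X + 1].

For X ~ Uniform(2, 10):
E[X] = 6
E[-2X + 1] = -2 × E[X] + 1 = -11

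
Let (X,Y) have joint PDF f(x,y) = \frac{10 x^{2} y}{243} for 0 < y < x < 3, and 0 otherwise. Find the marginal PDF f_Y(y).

f_Y(y) = ∫_y^3 \frac{10 x^{2} y}{243} dx = \frac{10 y \left(27 - y^{3}\right)}{729}
for 0 < y < 3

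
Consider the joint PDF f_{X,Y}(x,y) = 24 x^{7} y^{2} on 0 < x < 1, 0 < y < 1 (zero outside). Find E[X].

E[X] = ∫_0^1 ∫_0^1 x × f(x,y) dy dx
= ∫_0^1 ∫_0^1 x × (24 x^{7} y^{2}) dy dx
= \frac{8}{9}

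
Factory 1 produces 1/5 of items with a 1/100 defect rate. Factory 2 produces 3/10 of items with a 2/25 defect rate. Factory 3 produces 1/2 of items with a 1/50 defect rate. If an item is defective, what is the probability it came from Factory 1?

Using Bayes' theorem:
P(F1) = 1/5, P(D|F1) = 1/100
P(F2) = 3/10, P(D|F2) = 2/25
P(F3) = 1/2, P(D|F3) = 1/50
P(D) = P(D|F1)P(F1) + P(D|F2)P(F2) + P(D|F3)P(F3)
     = \frac{9}{250}
P(F1|D) = P(D|F1)P(F1) / P(D)
= \frac{1}{18}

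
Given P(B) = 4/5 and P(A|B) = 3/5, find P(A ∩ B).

By definition, P(A|B) = P(A ∩ B) / P(B)
So P(A ∩ B) = P(A|B) × P(B)
= 3/5 × 4/5
= 12/25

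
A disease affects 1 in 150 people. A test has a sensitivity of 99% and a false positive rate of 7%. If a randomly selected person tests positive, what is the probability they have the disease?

Let D = the rare event, + = positive/flagged.
P(D) = 1/150
P(+|D) = 99/100
P(+|D') = 7/100
P(+) = P(+|D)P(D) + P(+|D')P(D')
     = \frac{99}{100} × \frac{1}{150} + \frac{7}{100} × \frac{149}{150}
     = \frac{571}{7500}
P(D|+) = P(+|D)P(D)/P(+) = \frac{99}{1142}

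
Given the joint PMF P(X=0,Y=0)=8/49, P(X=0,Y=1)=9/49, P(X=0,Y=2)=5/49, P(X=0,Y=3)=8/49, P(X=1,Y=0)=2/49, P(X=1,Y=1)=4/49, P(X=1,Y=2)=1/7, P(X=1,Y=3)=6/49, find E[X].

First find marginal of X:
P(X=0) = 30/49
P(X=1) = 19/49
E[X] = 0 × 30/49 + 1 × 19/49 = 19/49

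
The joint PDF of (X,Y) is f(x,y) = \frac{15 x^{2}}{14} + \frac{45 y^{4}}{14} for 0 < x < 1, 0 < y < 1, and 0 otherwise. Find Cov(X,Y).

E[XY] = ∫∫ xy × f(x,y) dx dy = \frac{45}{112}
E[X] = \frac{33}{56}
E[Y] = \frac{5}{7}
Cov(X,Y) = E[XY] - E[X]E[Y] = - \frac{15}{784}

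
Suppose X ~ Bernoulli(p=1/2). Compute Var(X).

For X ~ Bernoulli(p=1/2):
Var(X) = \frac{1}{4}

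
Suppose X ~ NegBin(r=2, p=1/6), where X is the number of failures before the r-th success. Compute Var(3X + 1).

For X ~ NegBin(r=2, p=1/6), where X is the number of failures before the r-th success:
Var(X) = 60
Var(3X + 1) = (3)² × Var(X) = 9 × 60 = 540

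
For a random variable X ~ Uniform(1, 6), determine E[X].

For X ~ Uniform(1, 6), the expected value is:
E[X] = \frac{7}{2}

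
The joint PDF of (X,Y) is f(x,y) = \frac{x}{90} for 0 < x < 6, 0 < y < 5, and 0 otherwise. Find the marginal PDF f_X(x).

f_X(x) = ∫_0^5 f(x,y) dy
= ∫_0^5 \frac{x}{90} dy
= \frac{x}{18} for 0 < x < 6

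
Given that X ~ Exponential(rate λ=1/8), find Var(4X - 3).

For X ~ Exponential(rate λ=1/8):
Var(X) = 64
Var(4X - 3) = (4)² × Var(X) = 16 × 64 = 1024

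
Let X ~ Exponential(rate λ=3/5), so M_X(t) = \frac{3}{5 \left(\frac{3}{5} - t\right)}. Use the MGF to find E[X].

To find E[X], compute M^(1)(0):
M^(1)(t) = \frac{3}{5 \left(\frac{3}{5} - t\right)^{2}}
M^(1)(0) = \frac{5}{3}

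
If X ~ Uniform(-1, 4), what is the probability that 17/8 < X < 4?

P(17/8 < X < 4) = ∫_{17/8}^{4} f(x) dx
where f(x) = \frac{1}{5}
= \frac{3}{8}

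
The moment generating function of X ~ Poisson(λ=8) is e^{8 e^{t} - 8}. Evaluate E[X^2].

To find E[X^2], compute M^(2)(0):
M^(1)(t) = 8 e^{t} e^{8 e^{t} - 8}
M^(2)(t) = 64 e^{2 t} e^{8 e^{t} - 8} + 8 e^{t} e^{8 e^{t} - 8}
M^(2)(0) = 72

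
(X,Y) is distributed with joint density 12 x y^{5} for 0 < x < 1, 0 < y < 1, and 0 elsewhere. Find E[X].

E[X] = ∫_0^1 ∫_0^1 x × f(x,y) dy dx
= ∫_0^1 ∫_0^1 x × (12 x y^{5}) dy dx
= \frac{2}{3}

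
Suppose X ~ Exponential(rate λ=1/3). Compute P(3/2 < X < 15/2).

P(3/2 < X < 15/2) = ∫_{3/2}^{15/2} f(x) dx
where f(x) = \frac{e^{- \frac{x}{3}}}{3}
= - \frac{1 - e^{2}}{e^{\frac{5}{2}}}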